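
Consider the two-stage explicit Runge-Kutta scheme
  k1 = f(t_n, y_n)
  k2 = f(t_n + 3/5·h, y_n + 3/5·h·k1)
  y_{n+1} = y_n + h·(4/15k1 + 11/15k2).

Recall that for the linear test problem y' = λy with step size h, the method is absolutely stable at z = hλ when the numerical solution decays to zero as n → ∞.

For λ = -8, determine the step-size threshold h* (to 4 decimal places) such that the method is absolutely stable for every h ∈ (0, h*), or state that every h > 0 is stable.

(-2.2727,0); λ=-8 ⇒ h* = (25/11)/8 = 0.2841.

Set f=λy, z=hλ:
  k1=λy_n ⇒ h·k1=z·y_n;  k2=λ(1+3/5z)y_n ⇒ h·k2=z(1+3/5z)y_n
  y_{n+1}/y_n = 1 + 4/15z + 11/15z(1+3/5z) = 1 + z + 11/25z²
  Hence R(z) = 1 + z + 11/25z².

Find x<0 with |R(x)|<1.
x=-0.51: |R|=0.6044
R=1: x+11/25x²=0 ⇒ x=−25/11=-2.2727; min R=1−1/(4·11/25)=0.4318>−1
Confirm numerically:
  x=-2.124: |R|=0.86101 <1
  x=-2.013: |R|=0.76995 <1
  x=-1.783: |R|=0.61580 <1
  x=-0.985: |R|=0.44190 <1
  x=-2.552: |R|=1.31359 >1
  x=-2.361: |R|=1.09170 >1
So |R|<1 on (-2.2727, 0).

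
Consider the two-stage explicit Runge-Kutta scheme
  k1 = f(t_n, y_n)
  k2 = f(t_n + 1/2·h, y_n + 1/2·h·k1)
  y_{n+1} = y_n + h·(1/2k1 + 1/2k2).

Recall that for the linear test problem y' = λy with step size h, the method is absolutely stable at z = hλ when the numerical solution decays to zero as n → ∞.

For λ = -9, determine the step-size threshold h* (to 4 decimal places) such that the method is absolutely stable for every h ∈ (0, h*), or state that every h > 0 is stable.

(-4.0000,0); λ=-9 ⇒ h* = (4)/9 = 0.4444.

On y'=λy, z=hλ:
  k1=λy_n ⇒ h·k1=z·y_n;  k2=λ(1+1/2z)y_n ⇒ h·k2=z(1+1/2z)y_n
  y_{n+1}/y_n = 1 + 1/2z + 1/2z(1+1/2z) = 1 + z + 1/4z²
  so R(z) = 1 + z + 1/4z².

Solve |R(x)|<1 on ℝ⁻.
x=-0.78: |R|=0.3721
R=1: x+1/4x²=0 ⇒ x=−4=-4.0000; min R=1−1/(4·1/4)=0.0000>−1
Confirm numerically:
  x=-3.311: |R|=0.42968 <1
  x=-2.916: |R|=0.20976 <1
  x=-1.672: |R|=0.02690 <1
  x=-4.368: |R|=1.40186 >1
  x=-4.091: |R|=1.09307 >1
  x=-4.062: |R|=1.06296 >1
So |R|<1 on (-4.0000, 0).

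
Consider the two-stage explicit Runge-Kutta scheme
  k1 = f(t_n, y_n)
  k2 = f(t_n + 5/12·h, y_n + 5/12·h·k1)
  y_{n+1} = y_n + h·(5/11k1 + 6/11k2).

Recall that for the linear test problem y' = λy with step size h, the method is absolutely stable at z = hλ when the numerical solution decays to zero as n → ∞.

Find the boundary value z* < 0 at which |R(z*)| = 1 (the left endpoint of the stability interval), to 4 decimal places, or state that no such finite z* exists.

left endpoint -4.4000.

On y'=λy, z=hλ:
  k1=λy_n ⇒ h·k1=z·y_n;  k2=λ(1+5/12z)y_n ⇒ h·k2=z(1+5/12z)y_n
  y_{n+1}/y_n = 1 + 5/11z + 6/11z(1+5/12z) = 1 + z + 5/22z²
  so R(z) = 1 + z + 5/22z².

Find x<0 with |R(x)|<1.
x=-0.59: |R|=0.4891
R=1: x+5/22x²=0 ⇒ x=−22/5=-4.4000; min R=1−1/(4·5/22)=-0.1000>−1
Confirm numerically:
  x=-2.792: |R|=0.02035 <1
  x=-2.209: |R|=0.09998 <1
  x=-2.171: |R|=0.09981 <1
  x=-1.892: |R|=0.07844 <1
  x=-4.947: |R|=1.61500 >1
  x=-4.810: |R|=1.44820 >1
  x=-4.437: |R|=1.03731 >1
So |R|<1 on (-4.4000, 0).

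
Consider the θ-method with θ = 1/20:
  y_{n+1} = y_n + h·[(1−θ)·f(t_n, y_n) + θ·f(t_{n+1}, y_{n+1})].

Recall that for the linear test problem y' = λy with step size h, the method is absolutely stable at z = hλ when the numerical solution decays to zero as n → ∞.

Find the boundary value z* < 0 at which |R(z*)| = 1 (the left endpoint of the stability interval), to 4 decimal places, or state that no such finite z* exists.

Set f=λy, z=hλ:
  y_{n+1} = y_n + z·[19/20·y_n + 1/20·y_{n+1}] ⇒ (1 − 1/20z)y_{n+1} = (1 + 19/20z)y_n
  ⇒ R(z) = (1 + 19/20z)/(1 − 1/20z).

Find x<0 with |R(x)|<1.
x=-0.67: |R|=0.3517
R=−1: 1+19/20x = −1+1/20x ⇒ -9/10x=2 ⇒ x=2/(-9/10)=-2.2222
Confirm numerically:
  x=-1.825: |R|=0.67239 <1
  x=-1.380: |R|=0.29093 <1
  x=-1.157: |R|=0.09373 <1
  x=-2.598: |R|=1.29932 >1
  x=-2.266: |R|=1.03539 >1
Stable set (-2.2222, 0).

z* = -2.2222.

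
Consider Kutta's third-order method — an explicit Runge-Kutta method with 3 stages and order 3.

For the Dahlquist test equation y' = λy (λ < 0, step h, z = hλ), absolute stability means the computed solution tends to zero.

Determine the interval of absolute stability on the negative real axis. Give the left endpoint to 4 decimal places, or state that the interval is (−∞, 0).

(-2.5127, 0).

Set f=λy, z=hλ:
  order 3, 3-stage ⇒ R(z)=1+z+z^2/2+z^3/6
  (e.g. R(-0.36)=0.69702, |R|=0.69702)

Boundary: |R(x)|=1, x<0.
x=-0.36: |R|=0.6970
|R(-1.59)|=0.0041 |R(-1.18)|=0.2424 |R(-1.16)|=0.2527
Bisect:
  x_lo=-3.0982 |R|=2.2553  x_hi=-0.2355 |R|=0.7900
  mid=-1.66688 |R|=0.04954 →hi
  mid=-2.38255 |R|=0.79838 →hi
  mid=-2.74038 |R|=1.41544 →lo
  mid=-2.56146 |R|=1.08192 →lo
  mid=-2.47200 |R|=0.93426 →hi
  mid=-2.51673 |R|=1.00657 →lo
  mid=-2.49437 |R|=0.97004 →hi
  mid=-2.50555 |R|=0.98821 →hi
  mid=-2.51114 |R|=0.99737 →hi
  ...
  [-2.51289,-2.51272] ⇒ x*=-2.5127
So |R|<1 on (-2.5127, 0).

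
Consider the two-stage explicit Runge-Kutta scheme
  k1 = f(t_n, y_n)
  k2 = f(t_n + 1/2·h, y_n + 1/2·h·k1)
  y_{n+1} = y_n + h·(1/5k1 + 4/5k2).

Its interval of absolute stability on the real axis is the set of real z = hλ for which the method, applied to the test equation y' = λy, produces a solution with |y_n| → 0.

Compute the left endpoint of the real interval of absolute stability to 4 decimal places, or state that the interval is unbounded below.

Test eqn y'=λy, z=hλ:
  k1=λy_n ⇒ h·k1=z·y_n;  k2=λ(1+1/2z)y_n ⇒ h·k2=z(1+1/2z)y_n
  y_{n+1}/y_n = 1 + 1/5z + 4/5z(1+1/2z) = 1 + z + 2/5z²
  ⇒ R(z) = 1 + z + 2/5z².

Solve |R(x)|<1 on ℝ⁻.
x=-1.28: |R|=0.3754
R=1: x+2/5x²=0 ⇒ x=−5/2=-2.5000; min R=1−1/(4·2/5)=0.3750>−1
Confirm numerically:
  x=-1.990: |R|=0.59404 <1
  x=-1.623: |R|=0.43065 <1
  x=-1.592: |R|=0.42179 <1
  x=-2.748: |R|=1.27260 >1
  x=-2.649: |R|=1.15788 >1
So |R|<1 on (-2.5000, 0).

left endpoint -2.5000.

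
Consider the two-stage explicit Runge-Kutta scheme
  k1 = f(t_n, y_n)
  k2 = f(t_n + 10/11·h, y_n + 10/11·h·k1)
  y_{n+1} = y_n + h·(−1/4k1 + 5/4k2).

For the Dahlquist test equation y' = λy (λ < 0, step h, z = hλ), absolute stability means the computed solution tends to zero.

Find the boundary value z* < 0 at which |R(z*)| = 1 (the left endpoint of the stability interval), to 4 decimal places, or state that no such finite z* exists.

With y'=λy (z=hλ):
  k1=λy_n ⇒ h·k1=z·y_n;  k2=λ(1+10/11z)y_n ⇒ h·k2=z(1+10/11z)y_n
  y_{n+1}/y_n = 1 − 1/4z + 5/4z(1+10/11z) = 1 + z + 25/22z²
  so R(z) = 1 + z + 25/22z².

Find x<0 with |R(x)|<1.
x=-0.84: |R|=0.9618
R=1: x+25/22x²=0 ⇒ x=−22/25=-0.8800; min R=1−1/(4·25/22)=0.7800>−1
Confirm numerically:
  x=-0.845: |R|=0.96639 <1
  x=-0.523: |R|=0.78783 <1
  x=-0.409: |R|=0.78109 <1
  x=-1.232: |R|=1.49280 >1
  x=-1.082: |R|=1.24837 >1
So |R|<1 on (-0.8800, 0).

left endpoint -0.8800.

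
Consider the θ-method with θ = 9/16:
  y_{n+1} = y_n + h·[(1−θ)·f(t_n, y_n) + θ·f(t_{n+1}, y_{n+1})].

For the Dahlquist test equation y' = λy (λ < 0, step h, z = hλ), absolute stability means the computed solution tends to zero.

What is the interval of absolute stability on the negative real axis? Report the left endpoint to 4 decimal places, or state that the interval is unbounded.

Test eqn y'=λy, z=hλ:
  y_{n+1} = y_n + z·[7/16·y_n + 9/16·y_{n+1}] ⇒ (1 − 9/16z)y_{n+1} = (1 + 7/16z)y_n
  so R(z) = (1 + 7/16z)/(1 − 9/16z).

Find x<0 with |R(x)|<1.
x=-1.09: |R|=0.3243
x=-2: |R|=0.0588
x=-10: |R|=0.5094
x=-100: |R|=0.7467
θ=9/16≥1/2 ⇒ |1+7/16x|<|1−9/16x| ∀x<0 ⇒ stable on all of ℝ⁻.

(−∞, 0) — no finite endpoint.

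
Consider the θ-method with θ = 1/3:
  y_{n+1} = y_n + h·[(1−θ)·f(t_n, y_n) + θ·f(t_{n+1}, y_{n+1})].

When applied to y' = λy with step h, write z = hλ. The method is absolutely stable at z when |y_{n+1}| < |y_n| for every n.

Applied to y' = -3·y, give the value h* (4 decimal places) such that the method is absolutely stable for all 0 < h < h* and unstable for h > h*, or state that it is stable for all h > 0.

(-6.0000,0); λ=-3 ⇒ h* = (6)/3 = 2.0000.

On y'=λy, z=hλ:
  y_{n+1} = y_n + z·[2/3·y_n + 1/3·y_{n+1}] ⇒ (1 − 1/3z)y_{n+1} = (1 + 2/3z)y_n
  so R(z) = (1 + 2/3z)/(1 − 1/3z).

Solve |R(x)|<1 on ℝ⁻.
x=-0.41: |R|=0.6393
R=−1: 1+2/3x = −1+1/3x ⇒ -1/3x=2 ⇒ x=2/(-1/3)=-6.0000
Confirm numerically:
  x=-4.736: |R|=0.83661 <1
  x=-3.988: |R|=0.71208 <1
  x=-3.458: |R|=0.60638 <1
  x=-6.527: |R|=1.05532 >1
  x=-6.388: |R|=1.04133 >1
  x=-6.177: |R|=1.01929 >1
So |R|<1 on (-6.0000, 0).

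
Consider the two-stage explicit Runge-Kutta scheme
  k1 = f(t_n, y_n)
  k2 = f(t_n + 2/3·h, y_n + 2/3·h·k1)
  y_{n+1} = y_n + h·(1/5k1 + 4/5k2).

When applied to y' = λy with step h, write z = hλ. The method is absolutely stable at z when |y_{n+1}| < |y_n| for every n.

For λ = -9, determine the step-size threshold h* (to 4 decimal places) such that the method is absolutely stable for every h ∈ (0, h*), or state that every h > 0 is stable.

With y'=λy (z=hλ):
  k1=λy_n ⇒ h·k1=z·y_n;  k2=λ(1+2/3z)y_n ⇒ h·k2=z(1+2/3z)y_n
  y_{n+1}/y_n = 1 + 1/5z + 4/5z(1+2/3z) = 1 + z + 8/15z²
  Hence R(z) = 1 + z + 8/15z².

Need |R(x)|<1, x<0.
x=-0.67: |R|=0.5694
R=1: x+8/15x²=0 ⇒ x=−15/8=-1.8750; min R=1−1/(4·8/15)=0.5312>−1
Confirm numerically:
  x=-1.633: |R|=0.78923 <1
  x=-1.481: |R|=0.68879 <1
  x=-0.982: |R|=0.53231 <1
  x=-2.286: |R|=1.50109 >1
  x=-2.199: |R|=1.37999 >1
Interval (-1.8750, 0).

(-1.8750,0); λ=-9 ⇒ h* = (15/8)/9 = 0.2083.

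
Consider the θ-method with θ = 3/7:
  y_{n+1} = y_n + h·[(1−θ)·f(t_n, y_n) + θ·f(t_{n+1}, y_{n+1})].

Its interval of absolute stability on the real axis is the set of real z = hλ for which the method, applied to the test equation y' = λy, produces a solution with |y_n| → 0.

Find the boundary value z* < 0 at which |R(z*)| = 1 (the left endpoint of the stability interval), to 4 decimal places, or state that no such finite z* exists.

With y'=λy (z=hλ):
  y_{n+1} = y_n + z·[4/7·y_n + 3/7·y_{n+1}] ⇒ (1 − 3/7z)y_{n+1} = (1 + 4/7z)y_n
  so R(z) = (1 + 4/7z)/(1 − 3/7z).

Boundary: |R(x)|=1, x<0.
x=-1.23: |R|=0.1946
R=−1: 1+4/7x = −1+3/7x ⇒ -1/7x=2 ⇒ x=2/(-1/7)=-14.0000
Confirm numerically:
  x=-13.182: |R|=0.98243 <1
  x=-11.614: |R|=0.94298 <1
  x=-10.876: |R|=0.92117 <1
  x=-14.166: |R|=1.00335 >1
  x=-14.118: |R|=1.00239 >1
So |R|<1 on (-14.0000, 0).

z* = -14.0000.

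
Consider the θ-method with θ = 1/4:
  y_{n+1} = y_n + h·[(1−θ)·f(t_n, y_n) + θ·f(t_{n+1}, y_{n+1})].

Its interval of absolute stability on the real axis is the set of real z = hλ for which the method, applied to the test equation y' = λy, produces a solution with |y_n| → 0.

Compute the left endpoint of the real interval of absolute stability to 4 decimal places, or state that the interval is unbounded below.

left endpoint -4.0000.

Set f=λy, z=hλ:
  y_{n+1} = y_n + z·[3/4·y_n + 1/4·y_{n+1}] ⇒ (1 − 1/4z)y_{n+1} = (1 + 3/4z)y_n
  so R(z) = (1 + 3/4z)/(1 − 1/4z).

Find x<0 with |R(x)|<1.
x=-1.42: |R|=0.0480
R=−1: 1+3/4x = −1+1/4x ⇒ -1/2x=2 ⇒ x=2/(-1/2)=-4.0000
Confirm numerically:
  x=-3.953: |R|=0.98818 <1
  x=-3.526: |R|=0.87404 <1
  x=-3.463: |R|=0.85609 <1
  x=-4.364: |R|=1.08704 >1
  x=-4.201: |R|=1.04902 >1
  x=-4.091: |R|=1.02249 >1
Stable set (-4.0000, 0).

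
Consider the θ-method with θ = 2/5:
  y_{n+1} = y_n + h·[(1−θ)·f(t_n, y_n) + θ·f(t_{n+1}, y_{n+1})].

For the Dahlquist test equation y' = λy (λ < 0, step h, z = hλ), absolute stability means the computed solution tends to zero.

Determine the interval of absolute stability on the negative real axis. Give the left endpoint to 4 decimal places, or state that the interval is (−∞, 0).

Set f=λy, z=hλ:
  y_{n+1} = y_n + z·[3/5·y_n + 2/5·y_{n+1}] ⇒ (1 − 2/5z)y_{n+1} = (1 + 3/5z)y_n
  ⇒ R(z) = (1 + 3/5z)/(1 − 2/5z).

Find x<0 with |R(x)|<1.
x=-0.89: |R|=0.3437
R=−1: 1+3/5x = −1+2/5x ⇒ -1/5x=2 ⇒ x=2/(-1/5)=-10.0000
Confirm numerically:
  x=-9.270: |R|=0.96899 <1
  x=-7.744: |R|=0.88989 <1
  x=-6.971: |R|=0.84009 <1
  x=-5.289: |R|=0.69759 <1
  x=-10.452: |R|=1.01745 >1
  x=-10.078: |R|=1.00310 >1
Interval (-10.0000, 0).

(-10.0000, 0).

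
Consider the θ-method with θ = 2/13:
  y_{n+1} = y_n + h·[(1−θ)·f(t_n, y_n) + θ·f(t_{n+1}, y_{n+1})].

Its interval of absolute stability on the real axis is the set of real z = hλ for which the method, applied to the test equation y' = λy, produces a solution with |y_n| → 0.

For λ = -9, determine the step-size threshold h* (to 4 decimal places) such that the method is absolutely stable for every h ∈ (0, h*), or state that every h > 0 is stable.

Test eqn y'=λy, z=hλ:
  y_{n+1} = y_n + z·[11/13·y_n + 2/13·y_{n+1}] ⇒ (1 − 2/13z)y_{n+1} = (1 + 11/13z)y_n
  so R(z) = (1 + 11/13z)/(1 − 2/13z).

Find x<0 with |R(x)|<1.
x=-1.76: |R|=0.3850
R=−1: 1+11/13x = −1+2/13x ⇒ -9/13x=2 ⇒ x=2/(-9/13)=-2.8889
Confirm numerically:
  x=-2.067: |R|=0.56829 <1
  x=-1.489: |R|=0.21148 <1
  x=-1.421: |R|=0.16608 <1
  x=-3.418: |R|=1.24007 >1
  x=-3.337: |R|=1.20499 >1
Stable set (-2.8889, 0).

(-2.8889,0); λ=-9 ⇒ h* = (26/9)/9 = 0.3210.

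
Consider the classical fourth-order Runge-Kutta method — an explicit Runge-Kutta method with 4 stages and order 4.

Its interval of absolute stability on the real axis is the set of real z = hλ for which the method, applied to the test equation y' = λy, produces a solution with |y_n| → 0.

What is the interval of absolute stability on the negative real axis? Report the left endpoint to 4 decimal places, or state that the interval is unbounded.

Set f=λy, z=hλ:
  order 4, 4-stage ⇒ R(z)=1+z+z^2/2+z^3/6+z^4/24
  (e.g. R(-1.54)=0.27144, |R|=0.27144)

Need |R(x)|<1, x<0.
x=-1.54: |R|=0.2714
|R(-1.75)|=0.2788 |R(-1.31)|=0.2961 |R(-1.11)|=0.3414
Bisect:
  x_lo=-3.2772 |R|=2.0327  x_hi=-0.1271 |R|=0.8807
  mid=-1.70213 |R|=0.27433 →hi
  mid=-2.48965 |R|=0.63839 →hi
  mid=-2.88342 |R|=1.15830 →lo
  mid=-2.68653 |R|=0.86103 →hi
  mid=-2.78498 |R|=0.99952 →hi
  mid=-2.83420 |R|=1.07627 →lo
  mid=-2.80959 |R|=1.03725 →lo
  mid=-2.79728 |R|=1.01822 →lo
  ...
  [-2.78536,-2.78517] ⇒ x*=-2.7853
So |R|<1 on (-2.7853, 0).

z∈(-2.7853,0).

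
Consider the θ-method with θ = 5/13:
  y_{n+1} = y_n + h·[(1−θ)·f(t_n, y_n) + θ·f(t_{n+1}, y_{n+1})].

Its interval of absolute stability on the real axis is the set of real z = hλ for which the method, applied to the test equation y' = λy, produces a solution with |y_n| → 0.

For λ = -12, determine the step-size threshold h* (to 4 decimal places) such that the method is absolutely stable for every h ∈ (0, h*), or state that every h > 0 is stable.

Set f=λy, z=hλ:
  y_{n+1} = y_n + z·[8/13·y_n + 5/13·y_{n+1}] ⇒ (1 − 5/13z)y_{n+1} = (1 + 8/13z)y_n
  ⇒ R(z) = (1 + 8/13z)/(1 − 5/13z).

Need |R(x)|<1, x<0.
x=-1.55: |R|=0.0289
R=−1: 1+8/13x = −1+5/13x ⇒ -3/13x=2 ⇒ x=2/(-3/13)=-8.6667
Confirm numerically:
  x=-7.809: |R|=0.95056 <1
  x=-6.860: |R|=0.88541 <1
  x=-4.359: |R|=0.62860 <1
  x=-4.191: |R|=0.60456 <1
  x=-9.027: |R|=1.01859 >1
  x=-9.001: |R|=1.01729 >1
  x=-8.911: |R|=1.01274 >1
Stable set (-8.6667, 0).

(-8.6667,0); λ=-12 ⇒ h* = (26/3)/12 = 0.7222.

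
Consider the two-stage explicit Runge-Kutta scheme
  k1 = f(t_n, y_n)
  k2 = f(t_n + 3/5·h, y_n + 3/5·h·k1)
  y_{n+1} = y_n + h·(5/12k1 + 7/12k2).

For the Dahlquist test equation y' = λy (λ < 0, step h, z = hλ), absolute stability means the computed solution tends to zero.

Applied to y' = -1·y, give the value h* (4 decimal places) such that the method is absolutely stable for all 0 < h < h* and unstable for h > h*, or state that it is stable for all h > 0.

(-2.8571,0); λ=-1 ⇒ h* = (20/7)/1 = 2.8571.

Test eqn y'=λy, z=hλ:
  k1=λy_n ⇒ h·k1=z·y_n;  k2=λ(1+3/5z)y_n ⇒ h·k2=z(1+3/5z)y_n
  y_{n+1}/y_n = 1 + 5/12z + 7/12z(1+3/5z) = 1 + z + 7/20z²
  Hence R(z) = 1 + z + 7/20z².

Need |R(x)|<1, x<0.
x=-0.46: |R|=0.6141
R=1: x+7/20x²=0 ⇒ x=−20/7=-2.8571; min R=1−1/(4·7/20)=0.2857>−1
Confirm numerically:
  x=-2.548: |R|=0.72431 <1
  x=-1.805: |R|=0.33531 <1
  x=-1.790: |R|=0.33143 <1
  x=-1.314: |R|=0.29031 <1
  x=-3.294: |R|=1.50365 >1
  x=-3.257: |R|=1.45582 >1
  x=-2.951: |R|=1.09694 >1
Interval (-2.8571, 0).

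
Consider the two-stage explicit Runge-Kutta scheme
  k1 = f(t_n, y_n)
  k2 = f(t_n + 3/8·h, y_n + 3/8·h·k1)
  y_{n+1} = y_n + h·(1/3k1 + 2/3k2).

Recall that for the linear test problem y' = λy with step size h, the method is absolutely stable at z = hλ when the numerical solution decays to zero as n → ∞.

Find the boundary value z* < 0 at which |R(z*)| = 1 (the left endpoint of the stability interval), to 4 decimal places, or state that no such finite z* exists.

With y'=λy (z=hλ):
  k1=λy_n ⇒ h·k1=z·y_n;  k2=λ(1+3/8z)y_n ⇒ h·k2=z(1+3/8z)y_n
  y_{n+1}/y_n = 1 + 1/3z + 2/3z(1+3/8z) = 1 + z + 1/4z²
  R(z) = 1 + z + 1/4z².

Boundary: |R(x)|=1, x<0.
x=-1.01: |R|=0.2450
R=1: x+1/4x²=0 ⇒ x=−4=-4.0000; min R=1−1/(4·1/4)=0.0000>−1
Confirm numerically:
  x=-3.699: |R|=0.72165 <1
  x=-3.619: |R|=0.65529 <1
  x=-2.533: |R|=0.07102 <1
  x=-4.578: |R|=1.66152 >1
  x=-4.563: |R|=1.64224 >1
  x=-4.438: |R|=1.48596 >1
So |R|<1 on (-4.0000, 0).

left endpoint -4.0000.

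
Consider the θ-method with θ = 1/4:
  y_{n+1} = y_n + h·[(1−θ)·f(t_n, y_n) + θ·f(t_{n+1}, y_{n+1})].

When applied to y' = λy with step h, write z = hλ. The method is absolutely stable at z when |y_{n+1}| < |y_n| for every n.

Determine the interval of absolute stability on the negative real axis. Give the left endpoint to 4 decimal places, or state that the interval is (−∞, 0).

(-4.0000, 0).

On y'=λy, z=hλ:
  y_{n+1} = y_n + z·[3/4·y_n + 1/4·y_{n+1}] ⇒ (1 − 1/4z)y_{n+1} = (1 + 3/4z)y_n
  so R(z) = (1 + 3/4z)/(1 − 1/4z).

Solve |R(x)|<1 on ℝ⁻.
x=-1.27: |R|=0.0361
R=−1: 1+3/4x = −1+1/4x ⇒ -1/2x=2 ⇒ x=2/(-1/2)=-4.0000
Confirm numerically:
  x=-3.782: |R|=0.94397 <1
  x=-3.753: |R|=0.93628 <1
  x=-2.228: |R|=0.43096 <1
  x=-1.803: |R|=0.24281 <1
  x=-4.590: |R|=1.13737 >1
  x=-4.516: |R|=1.12118 >1
Interval (-4.0000, 0).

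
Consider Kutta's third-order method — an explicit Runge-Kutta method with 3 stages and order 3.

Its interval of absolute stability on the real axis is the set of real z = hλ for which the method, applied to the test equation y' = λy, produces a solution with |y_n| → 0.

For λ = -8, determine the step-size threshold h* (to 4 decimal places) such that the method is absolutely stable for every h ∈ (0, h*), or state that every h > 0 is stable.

(-2.5127,0); λ=-8 ⇒ h* = 0.3141.

With y'=λy (z=hλ):
  order 3, 3-stage ⇒ R(z)=1+z+z^2/2+z^3/6
  (e.g. R(-0.8)=0.43467, |R|=0.43467)

Boundary: |R(x)|=1, x<0.
x=-0.8: |R|=0.4347
|R(-2.24)|=0.6044 |R(-1.57)|=0.0175 |R(-0.76)|=0.4556
Bisect:
  x_lo=-3.3335 |R|=2.9512  x_hi=-0.1068 |R|=0.8987
  mid=-1.72016 |R|=0.08899 →hi
  mid=-2.52683 |R|=1.02332 →lo
  mid=-2.12350 |R|=0.46477 →hi
  mid=-2.32517 |R|=0.71710 →hi
  mid=-2.42600 |R|=0.86296 →hi
  mid=-2.47642 |R|=0.94126 →hi
  mid=-2.50163 |R|=0.98181 →hi
  mid=-2.51423 |R|=1.00244 →lo
  mid=-2.50793 |R|=0.99210 →hi
  mid=-2.51108 |R|=0.99726 →hi
  ...
  [-2.51285,-2.51266] ⇒ x*=-2.5127
So |R|<1 on (-2.5127, 0).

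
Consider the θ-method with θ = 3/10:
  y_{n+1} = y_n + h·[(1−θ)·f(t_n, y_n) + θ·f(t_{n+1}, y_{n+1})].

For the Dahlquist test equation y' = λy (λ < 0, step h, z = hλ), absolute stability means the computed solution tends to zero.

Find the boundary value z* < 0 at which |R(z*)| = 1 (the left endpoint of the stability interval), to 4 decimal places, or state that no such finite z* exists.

z* = -5.0000.

On y'=λy, z=hλ:
  y_{n+1} = y_n + z·[7/10·y_n + 3/10·y_{n+1}] ⇒ (1 − 3/10z)y_{n+1} = (1 + 7/10z)y_n
  R(z) = (1 + 7/10z)/(1 − 3/10z).

Solve |R(x)|<1 on ℝ⁻.
x=-0.71: |R|=0.4147
R=−1: 1+7/10x = −1+3/10x ⇒ -2/5x=2 ⇒ x=2/(-2/5)=-5.0000
Confirm numerically:
  x=-3.674: |R|=0.74769 <1
  x=-3.525: |R|=0.71324 <1
  x=-3.423: |R|=0.68879 <1
  x=-2.999: |R|=0.57867 <1
  x=-5.522: |R|=1.07860 >1
  x=-5.423: |R|=1.06441 >1
  x=-5.203: |R|=1.03171 >1
Interval (-5.0000, 0).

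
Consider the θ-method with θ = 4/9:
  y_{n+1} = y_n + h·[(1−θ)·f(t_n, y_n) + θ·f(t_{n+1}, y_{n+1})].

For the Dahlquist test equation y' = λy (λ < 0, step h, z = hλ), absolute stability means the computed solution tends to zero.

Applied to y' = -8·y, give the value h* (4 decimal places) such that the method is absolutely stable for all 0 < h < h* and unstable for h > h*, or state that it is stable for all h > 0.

(-18.0000,0); λ=-8 ⇒ h* = (18)/8 = 2.2500.

Test eqn y'=λy, z=hλ:
  y_{n+1} = y_n + z·[5/9·y_n + 4/9·y_{n+1}] ⇒ (1 − 4/9z)y_{n+1} = (1 + 5/9z)y_n
  Hence R(z) = (1 + 5/9z)/(1 − 4/9z).

Boundary: |R(x)|=1, x<0.
x=-0.91: |R|=0.3521
R=−1: 1+5/9x = −1+4/9x ⇒ -1/9x=2 ⇒ x=2/(-1/9)=-18.0000
Confirm numerically:
  x=-16.443: |R|=0.97918 <1
  x=-15.279: |R|=0.96119 <1
  x=-8.803: |R|=0.79198 <1
  x=-18.320: |R|=1.00389 >1
  x=-18.279: |R|=1.00340 >1
  x=-18.154: |R|=1.00189 >1
So |R|<1 on (-18.0000, 0).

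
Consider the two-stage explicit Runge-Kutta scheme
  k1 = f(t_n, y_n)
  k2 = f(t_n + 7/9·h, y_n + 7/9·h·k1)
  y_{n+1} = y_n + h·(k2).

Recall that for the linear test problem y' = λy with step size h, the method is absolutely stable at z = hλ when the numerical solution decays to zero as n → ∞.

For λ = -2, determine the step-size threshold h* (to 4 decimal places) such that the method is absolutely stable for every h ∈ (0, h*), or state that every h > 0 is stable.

(-1.2857,0); λ=-2 ⇒ h* = (9/7)/2 = 0.6429.

Set f=λy, z=hλ:
  k1=λy_n ⇒ h·k1=z·y_n;  k2=λ(1+7/9z)y_n ⇒ h·k2=z(1+7/9z)y_n
  y_{n+1}/y_n = 1 + z(1+7/9z) = 1 + z + 7/9z²
  Hence R(z) = 1 + z + 7/9z².

Boundary: |R(x)|=1, x<0.
x=-0.47: |R|=0.7018
R=1: x+7/9x²=0 ⇒ x=−9/7=-1.2857; min R=1−1/(4·7/9)=0.6786>−1
Confirm numerically:
  x=-1.156: |R|=0.88337 <1
  x=-0.956: |R|=0.75484 <1
  x=-0.742: |R|=0.68622 <1
  x=-1.741: |R|=1.61651 >1
  x=-1.681: |R|=1.51681 >1
Stable set (-1.2857, 0).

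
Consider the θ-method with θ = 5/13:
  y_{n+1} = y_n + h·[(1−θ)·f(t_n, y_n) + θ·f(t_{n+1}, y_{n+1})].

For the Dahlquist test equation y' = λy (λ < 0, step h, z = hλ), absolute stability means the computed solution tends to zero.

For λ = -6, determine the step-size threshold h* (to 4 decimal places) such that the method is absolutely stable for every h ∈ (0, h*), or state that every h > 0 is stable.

(-8.6667,0); λ=-6 ⇒ h* = (26/3)/6 = 1.4444.

With y'=λy (z=hλ):
  y_{n+1} = y_n + z·[8/13·y_n + 5/13·y_{n+1}] ⇒ (1 − 5/13z)y_{n+1} = (1 + 8/13z)y_n
  ⇒ R(z) = (1 + 8/13z)/(1 − 5/13z).

Need |R(x)|<1, x<0.
x=-0.52: |R|=0.5667
R=−1: 1+8/13x = −1+5/13x ⇒ -3/13x=2 ⇒ x=2/(-3/13)=-8.6667
Confirm numerically:
  x=-7.693: |R|=0.94324 <1
  x=-7.471: |R|=0.92877 <1
  x=-6.789: |R|=0.88001 <1
  x=-5.441: |R|=0.75931 <1
  x=-8.987: |R|=1.01659 >1
  x=-8.725: |R|=1.00309 >1
So |R|<1 on (-8.6667, 0).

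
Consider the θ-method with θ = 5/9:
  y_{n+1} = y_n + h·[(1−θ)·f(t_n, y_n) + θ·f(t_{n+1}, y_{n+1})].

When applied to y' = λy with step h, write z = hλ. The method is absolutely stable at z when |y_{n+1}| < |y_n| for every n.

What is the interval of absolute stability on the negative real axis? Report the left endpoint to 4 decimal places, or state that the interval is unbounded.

(−∞, 0) — no finite endpoint.

On y'=λy, z=hλ:
  y_{n+1} = y_n + z·[4/9·y_n + 5/9·y_{n+1}] ⇒ (1 − 5/9z)y_{n+1} = (1 + 4/9z)y_n
  R(z) = (1 + 4/9z)/(1 − 5/9z).

Find x<0 with |R(x)|<1.
x=-0.51: |R|=0.6026
x=-2: |R|=0.0526
x=-10: |R|=0.5254
x=-100: |R|=0.7682
θ=5/9≥1/2 ⇒ |1+4/9x|<|1−5/9x| ∀x<0 ⇒ unbounded interval.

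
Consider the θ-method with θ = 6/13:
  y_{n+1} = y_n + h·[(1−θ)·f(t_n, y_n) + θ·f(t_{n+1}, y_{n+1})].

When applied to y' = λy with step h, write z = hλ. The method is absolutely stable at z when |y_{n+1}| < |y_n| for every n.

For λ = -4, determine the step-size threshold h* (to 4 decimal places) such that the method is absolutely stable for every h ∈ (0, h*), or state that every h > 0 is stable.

Test eqn y'=λy, z=hλ:
  y_{n+1} = y_n + z·[7/13·y_n + 6/13·y_{n+1}] ⇒ (1 − 6/13z)y_{n+1} = (1 + 7/13z)y_n
  Hence R(z) = (1 + 7/13z)/(1 − 6/13z).

Need |R(x)|<1, x<0.
x=-0.83: |R|=0.3999
R=−1: 1+7/13x = −1+6/13x ⇒ -1/13x=2 ⇒ x=2/(-1/13)=-26.0000
Confirm numerically:
  x=-24.937: |R|=0.99346 <1
  x=-17.429: |R|=0.92710 <1
  x=-13.173: |R|=0.86063 <1
  x=-26.233: |R|=1.00137 >1
  x=-26.088: |R|=1.00052 >1
  x=-26.025: |R|=1.00015 >1
Interval (-26.0000, 0).

(-26.0000,0); λ=-4 ⇒ h* = (26)/4 = 6.5000.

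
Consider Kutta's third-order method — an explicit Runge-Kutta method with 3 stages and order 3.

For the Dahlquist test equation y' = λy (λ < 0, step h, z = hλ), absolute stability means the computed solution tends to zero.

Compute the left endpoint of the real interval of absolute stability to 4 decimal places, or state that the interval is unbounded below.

Set f=λy, z=hλ:
  order 3, 3-stage ⇒ R(z)=1+z+z^2/2+z^3/6
  (e.g. R(-0.8)=0.43467, |R|=0.43467)

Boundary: |R(x)|=1, x<0.
x=-0.8: |R|=0.4347
|R(-2.03)|=0.3638 |R(-1.26)|=0.2004 |R(-1.25)|=0.2057
Bisect:
  x_lo=-3.1332 |R|=2.3511  x_hi=-0.2724 |R|=0.7614
  mid=-1.70278 |R|=0.07590 →hi
  mid=-2.41798 |R|=0.85084 →hi
  mid=-2.77558 |R|=1.48743 →lo
  mid=-2.59678 |R|=1.14361 →lo
  mid=-2.50738 |R|=0.99120 →hi
  mid=-2.55208 |R|=1.06585 →lo
  mid=-2.52973 |R|=1.02814 →lo
  ...
  [-2.51279,-2.51262] ⇒ x*=-2.5127
Stable set (-2.5127, 0).

left endpoint -2.5127.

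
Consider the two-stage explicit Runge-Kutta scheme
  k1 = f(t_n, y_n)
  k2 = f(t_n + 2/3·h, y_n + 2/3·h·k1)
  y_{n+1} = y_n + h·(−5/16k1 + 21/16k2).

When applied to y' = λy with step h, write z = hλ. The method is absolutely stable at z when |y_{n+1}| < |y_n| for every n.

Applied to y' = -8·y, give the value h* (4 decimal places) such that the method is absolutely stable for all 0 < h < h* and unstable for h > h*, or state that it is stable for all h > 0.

(-1.1429,0); λ=-8 ⇒ h* = (8/7)/8 = 0.1429.

On y'=λy, z=hλ:
  k1=λy_n ⇒ h·k1=z·y_n;  k2=λ(1+2/3z)y_n ⇒ h·k2=z(1+2/3z)y_n
  y_{n+1}/y_n = 1 − 5/16z + 21/16z(1+2/3z) = 1 + z + 7/8z²
  so R(z) = 1 + z + 7/8z².

Boundary: |R(x)|=1, x<0.
x=-0.57: |R|=0.7143
R=1: x+7/8x²=0 ⇒ x=−8/7=-1.1429; min R=1−1/(4·7/8)=0.7143>−1
Confirm numerically:
  x=-1.087: |R|=0.94687 <1
  x=-1.022: |R|=0.89192 <1
  x=-0.541: |R|=0.71510 <1
  x=-1.542: |R|=1.53854 >1
  x=-1.318: |R|=1.20198 >1
Interval (-1.1429, 0).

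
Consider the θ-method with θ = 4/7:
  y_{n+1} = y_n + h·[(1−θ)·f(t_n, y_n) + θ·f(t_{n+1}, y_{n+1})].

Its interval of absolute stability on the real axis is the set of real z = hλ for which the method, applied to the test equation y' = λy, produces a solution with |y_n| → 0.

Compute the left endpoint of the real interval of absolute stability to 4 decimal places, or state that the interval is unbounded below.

With y'=λy (z=hλ):
  y_{n+1} = y_n + z·[3/7·y_n + 4/7·y_{n+1}] ⇒ (1 − 4/7z)y_{n+1} = (1 + 3/7z)y_n
  Hence R(z) = (1 + 3/7z)/(1 − 4/7z).

Find x<0 with |R(x)|<1.
x=-1.33: |R|=0.2443
x=-2: |R|=0.0667
x=-10: |R|=0.4894
x=-100: |R|=0.7199
θ=4/7≥1/2 ⇒ |1+3/7x|<|1−4/7x| ∀x<0 ⇒ stable on all of ℝ⁻.

unbounded; (−∞, 0).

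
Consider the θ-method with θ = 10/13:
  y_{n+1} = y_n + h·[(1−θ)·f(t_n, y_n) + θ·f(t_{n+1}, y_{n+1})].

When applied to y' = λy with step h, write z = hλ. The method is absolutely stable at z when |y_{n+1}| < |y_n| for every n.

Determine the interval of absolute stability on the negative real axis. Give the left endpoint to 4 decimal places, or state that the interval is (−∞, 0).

With y'=λy (z=hλ):
  y_{n+1} = y_n + z·[3/13·y_n + 10/13·y_{n+1}] ⇒ (1 − 10/13z)y_{n+1} = (1 + 3/13z)y_n
  R(z) = (1 + 3/13z)/(1 − 10/13z).

Solve |R(x)|<1 on ℝ⁻.
x=-0.51: |R|=0.6337
x=-2: |R|=0.2121
x=-10: |R|=0.1504
x=-100: |R|=0.2833
θ=10/13≥1/2 ⇒ |1+3/13x|<|1−10/13x| ∀x<0 ⇒ stable on all of ℝ⁻.

unbounded; (−∞, 0).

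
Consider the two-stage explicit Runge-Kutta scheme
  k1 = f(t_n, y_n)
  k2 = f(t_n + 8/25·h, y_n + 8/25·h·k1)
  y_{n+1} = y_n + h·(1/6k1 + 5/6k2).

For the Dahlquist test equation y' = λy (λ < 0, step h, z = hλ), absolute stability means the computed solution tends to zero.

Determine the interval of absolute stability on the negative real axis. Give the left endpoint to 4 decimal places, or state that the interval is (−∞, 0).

z∈(-3.7500,0).

With y'=λy (z=hλ):
  k1=λy_n ⇒ h·k1=z·y_n;  k2=λ(1+8/25z)y_n ⇒ h·k2=z(1+8/25z)y_n
  y_{n+1}/y_n = 1 + 1/6z + 5/6z(1+8/25z) = 1 + z + 4/15z²
  R(z) = 1 + z + 4/15z².

Need |R(x)|<1, x<0.
x=-1.14: |R|=0.2066
R=1: x+4/15x²=0 ⇒ x=−15/4=-3.7500; min R=1−1/(4·4/15)=0.0625>−1
Confirm numerically:
  x=-2.788: |R|=0.28479 <1
  x=-1.763: |R|=0.06585 <1
  x=-1.728: |R|=0.06826 <1
  x=-4.287: |R|=1.61390 >1
  x=-4.248: |R|=1.56413 >1
Stable set (-3.7500, 0).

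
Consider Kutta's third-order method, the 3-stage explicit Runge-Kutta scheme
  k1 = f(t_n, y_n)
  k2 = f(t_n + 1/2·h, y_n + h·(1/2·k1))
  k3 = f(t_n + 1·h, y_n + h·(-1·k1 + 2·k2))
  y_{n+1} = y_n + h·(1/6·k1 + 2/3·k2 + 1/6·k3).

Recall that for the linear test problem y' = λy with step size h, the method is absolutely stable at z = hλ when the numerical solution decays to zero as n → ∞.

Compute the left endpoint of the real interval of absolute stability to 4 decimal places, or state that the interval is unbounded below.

Test eqn y'=λy, z=hλ:
  order 3, 3-stage ⇒ R(z)=1+z+z^2/2+z^3/6
  (e.g. R(-1.35)=0.15119, |R|=0.15119)

Find x<0 with |R(x)|<1.
x=-1.35: |R|=0.1512
|R(-2.79)|=1.5176 |R(-1.68)|=0.0591 |R(-1.44)|=0.0991
Bisect:
  x_lo=-3.1996 |R|=2.5403  x_hi=-0.3450 |R|=0.7077
  mid=-1.77229 |R|=0.12958 →hi
  mid=-2.48596 |R|=0.95650 →hi
  mid=-2.84280 |R|=1.63105 →lo
  mid=-2.66438 |R|=1.26729 →lo
  mid=-2.57517 |R|=1.10563 →lo
  mid=-2.53057 |R|=1.02954 →lo
  mid=-2.50826 |R|=0.99265 →hi
  mid=-2.51941 |R|=1.01100 →lo
  ...
  [-2.51279,-2.51262] ⇒ x*=-2.5127
So |R|<1 on (-2.5127, 0).

left endpoint -2.5127.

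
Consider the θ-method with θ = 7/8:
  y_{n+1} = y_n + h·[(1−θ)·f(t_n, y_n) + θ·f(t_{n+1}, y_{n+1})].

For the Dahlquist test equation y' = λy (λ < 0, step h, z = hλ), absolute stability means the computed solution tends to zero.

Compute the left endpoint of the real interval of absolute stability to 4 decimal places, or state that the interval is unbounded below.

unbounded; (−∞, 0).

Set f=λy, z=hλ:
  y_{n+1} = y_n + z·[1/8·y_n + 7/8·y_{n+1}] ⇒ (1 − 7/8z)y_{n+1} = (1 + 1/8z)y_n
  R(z) = (1 + 1/8z)/(1 − 7/8z).

Find x<0 with |R(x)|<1.
x=-0.49: |R|=0.6570
x=-2: |R|=0.2727
x=-10: |R|=0.0256
x=-100: |R|=0.1299
θ=7/8≥1/2 ⇒ |1+1/8x|<|1−7/8x| ∀x<0 ⇒ stable on all of ℝ⁻.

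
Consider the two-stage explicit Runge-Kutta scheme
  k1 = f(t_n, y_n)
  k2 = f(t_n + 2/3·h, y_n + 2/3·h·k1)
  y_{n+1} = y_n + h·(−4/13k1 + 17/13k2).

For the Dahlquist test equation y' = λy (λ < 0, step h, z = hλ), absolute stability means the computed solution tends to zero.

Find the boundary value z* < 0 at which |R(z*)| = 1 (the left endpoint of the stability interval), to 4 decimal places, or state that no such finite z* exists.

left endpoint -1.1471.

With y'=λy (z=hλ):
  k1=λy_n ⇒ h·k1=z·y_n;  k2=λ(1+2/3z)y_n ⇒ h·k2=z(1+2/3z)y_n
  y_{n+1}/y_n = 1 − 4/13z + 17/13z(1+2/3z) = 1 + z + 34/39z²
  ⇒ R(z) = 1 + z + 34/39z².

Boundary: |R(x)|=1, x<0.
x=-1.2: |R|=1.0554
R=1: x+34/39x²=0 ⇒ x=−39/34=-1.1471; min R=1−1/(4·34/39)=0.7132>−1
Confirm numerically:
  x=-0.995: |R|=0.86810 <1
  x=-0.963: |R|=0.84548 <1
  x=-0.906: |R|=0.80960 <1
  x=-0.767: |R|=0.74587 <1
  x=-1.401: |R|=1.31016 >1
  x=-1.292: |R|=1.16326 >1
  x=-1.267: |R|=1.13248 >1
So |R|<1 on (-1.1471, 0).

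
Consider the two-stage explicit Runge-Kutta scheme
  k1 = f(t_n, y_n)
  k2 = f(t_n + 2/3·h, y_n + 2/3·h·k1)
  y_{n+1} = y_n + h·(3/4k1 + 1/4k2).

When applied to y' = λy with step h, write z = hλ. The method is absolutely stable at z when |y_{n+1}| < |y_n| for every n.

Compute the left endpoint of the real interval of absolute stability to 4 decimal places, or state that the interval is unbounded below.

With y'=λy (z=hλ):
  k1=λy_n ⇒ h·k1=z·y_n;  k2=λ(1+2/3z)y_n ⇒ h·k2=z(1+2/3z)y_n
  y_{n+1}/y_n = 1 + 3/4z + 1/4z(1+2/3z) = 1 + z + 1/6z²
  ⇒ R(z) = 1 + z + 1/6z².

Solve |R(x)|<1 on ℝ⁻.
x=-0.84: |R|=0.2776
R=1: x+1/6x²=0 ⇒ x=−6=-6.0000; min R=1−1/(4·1/6)=-0.5000>−1
Confirm numerically:
  x=-5.786: |R|=0.79363 <1
  x=-5.432: |R|=0.48577 <1
  x=-4.015: |R|=0.32830 <1
  x=-3.944: |R|=0.35148 <1
  x=-6.421: |R|=1.45054 >1
  x=-6.343: |R|=1.36261 >1
  x=-6.196: |R|=1.20240 >1
Stable set (-6.0000, 0).

left endpoint -6.0000.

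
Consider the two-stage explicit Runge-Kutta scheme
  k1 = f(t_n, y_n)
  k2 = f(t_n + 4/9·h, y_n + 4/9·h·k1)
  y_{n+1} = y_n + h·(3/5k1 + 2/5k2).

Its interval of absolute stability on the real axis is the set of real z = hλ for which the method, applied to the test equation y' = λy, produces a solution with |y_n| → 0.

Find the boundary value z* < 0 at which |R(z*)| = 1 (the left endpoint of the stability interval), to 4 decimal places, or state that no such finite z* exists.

On y'=λy, z=hλ:
  k1=λy_n ⇒ h·k1=z·y_n;  k2=λ(1+4/9z)y_n ⇒ h·k2=z(1+4/9z)y_n
  y_{n+1}/y_n = 1 + 3/5z + 2/5z(1+4/9z) = 1 + z + 8/45z²
  Hence R(z) = 1 + z + 8/45z².

Find x<0 with |R(x)|<1.
x=-0.42: |R|=0.6114
R=1: x+8/45x²=0 ⇒ x=−45/8=-5.6250; min R=1−1/(4·8/45)=-0.4062>−1
Confirm numerically:
  x=-4.732: |R|=0.24877 <1
  x=-4.551: |R|=0.13106 <1
  x=-3.918: |R|=0.18898 <1
  x=-2.684: |R|=0.40331 <1
  x=-5.953: |R|=1.34713 >1
  x=-5.849: |R|=1.23292 >1
So |R|<1 on (-5.6250, 0).

z* = -5.6250.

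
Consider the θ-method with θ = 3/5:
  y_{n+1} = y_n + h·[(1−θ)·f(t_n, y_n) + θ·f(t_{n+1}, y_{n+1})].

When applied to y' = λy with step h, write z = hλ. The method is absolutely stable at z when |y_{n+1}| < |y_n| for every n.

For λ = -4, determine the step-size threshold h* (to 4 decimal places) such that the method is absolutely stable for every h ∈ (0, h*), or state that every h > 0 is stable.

interval (−∞, 0). Any h>0 works for λ=-4.

Set f=λy, z=hλ:
  y_{n+1} = y_n + z·[2/5·y_n + 3/5·y_{n+1}] ⇒ (1 − 3/5z)y_{n+1} = (1 + 2/5z)y_n
  ⇒ R(z) = (1 + 2/5z)/(1 − 3/5z).

Boundary: |R(x)|=1, x<0.
x=-1.7: |R|=0.1584
x=-2: |R|=0.0909
x=-10: |R|=0.4286
x=-100: |R|=0.6393
θ=3/5≥1/2 ⇒ |1+2/5x|<|1−3/5x| ∀x<0 ⇒ stable on all of ℝ⁻.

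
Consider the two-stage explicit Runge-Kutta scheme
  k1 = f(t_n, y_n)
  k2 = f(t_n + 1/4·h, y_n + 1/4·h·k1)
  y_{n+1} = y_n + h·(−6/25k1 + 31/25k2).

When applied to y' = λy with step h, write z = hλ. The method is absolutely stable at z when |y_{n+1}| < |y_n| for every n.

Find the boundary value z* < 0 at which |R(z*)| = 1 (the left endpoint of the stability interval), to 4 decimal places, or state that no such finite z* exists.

With y'=λy (z=hλ):
  k1=λy_n ⇒ h·k1=z·y_n;  k2=λ(1+1/4z)y_n ⇒ h·k2=z(1+1/4z)y_n
  y_{n+1}/y_n = 1 − 6/25z + 31/25z(1+1/4z) = 1 + z + 31/100z²
  ⇒ R(z) = 1 + z + 31/100z².

Solve |R(x)|<1 on ℝ⁻.
x=-1.15: |R|=0.2600
R=1: x+31/100x²=0 ⇒ x=−100/31=-3.2258; min R=1−1/(4·31/100)=0.1935>−1
Confirm numerically:
  x=-2.843: |R|=0.66262 <1
  x=-2.433: |R|=0.40204 <1
  x=-1.383: |R|=0.20993 <1
  x=-3.545: |R|=1.35078 >1
  x=-3.395: |R|=1.17807 >1
  x=-3.278: |R|=1.05304 >1
Interval (-3.2258, 0).

z* = -3.2258.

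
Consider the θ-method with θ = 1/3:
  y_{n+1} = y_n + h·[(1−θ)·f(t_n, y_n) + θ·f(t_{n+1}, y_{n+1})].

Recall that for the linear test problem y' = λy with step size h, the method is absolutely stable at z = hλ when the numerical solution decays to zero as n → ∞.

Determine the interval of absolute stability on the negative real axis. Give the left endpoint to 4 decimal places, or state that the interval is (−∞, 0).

On y'=λy, z=hλ:
  y_{n+1} = y_n + z·[2/3·y_n + 1/3·y_{n+1}] ⇒ (1 − 1/3z)y_{n+1} = (1 + 2/3z)y_n
  R(z) = (1 + 2/3z)/(1 − 1/3z).

Solve |R(x)|<1 on ℝ⁻.
x=-0.47: |R|=0.5937
R=−1: 1+2/3x = −1+1/3x ⇒ -1/3x=2 ⇒ x=2/(-1/3)=-6.0000
Confirm numerically:
  x=-5.176: |R|=0.89922 <1
  x=-5.111: |R|=0.89040 <1
  x=-3.982: |R|=0.71097 <1
  x=-3.092: |R|=0.52265 <1
  x=-6.442: |R|=1.04681 >1
  x=-6.360: |R|=1.03846 >1
Stable set (-6.0000, 0).

z∈(-6.0000,0).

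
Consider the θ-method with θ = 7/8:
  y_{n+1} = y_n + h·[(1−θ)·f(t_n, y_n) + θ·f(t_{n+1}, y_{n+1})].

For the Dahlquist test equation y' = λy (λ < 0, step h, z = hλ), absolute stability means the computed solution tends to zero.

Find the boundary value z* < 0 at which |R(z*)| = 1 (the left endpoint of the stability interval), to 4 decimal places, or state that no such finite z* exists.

interval (−∞, 0).

Set f=λy, z=hλ:
  y_{n+1} = y_n + z·[1/8·y_n + 7/8·y_{n+1}] ⇒ (1 − 7/8z)y_{n+1} = (1 + 1/8z)y_n
  Hence R(z) = (1 + 1/8z)/(1 − 7/8z).

Find x<0 with |R(x)|<1.
x=-1.36: |R|=0.3790
x=-2: |R|=0.2727
x=-10: |R|=0.0256
x=-100: |R|=0.1299
θ=7/8≥1/2 ⇒ |1+1/8x|<|1−7/8x| ∀x<0 ⇒ unbounded interval.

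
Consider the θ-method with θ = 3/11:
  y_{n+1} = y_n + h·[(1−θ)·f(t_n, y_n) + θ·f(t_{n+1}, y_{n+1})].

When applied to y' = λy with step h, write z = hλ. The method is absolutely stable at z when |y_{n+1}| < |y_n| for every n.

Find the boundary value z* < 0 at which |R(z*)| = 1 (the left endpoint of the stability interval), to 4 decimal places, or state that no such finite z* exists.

Test eqn y'=λy, z=hλ:
  y_{n+1} = y_n + z·[8/11·y_n + 3/11·y_{n+1}] ⇒ (1 − 3/11z)y_{n+1} = (1 + 8/11z)y_n
  R(z) = (1 + 8/11z)/(1 − 3/11z).

Boundary: |R(x)|=1, x<0.
x=-1.46: |R|=0.0442
R=−1: 1+8/11x = −1+3/11x ⇒ -5/11x=2 ⇒ x=2/(-5/11)=-4.4000
Confirm numerically:
  x=-3.865: |R|=0.88161 <1
  x=-2.247: |R|=0.39321 <1
  x=-2.069: |R|=0.32266 <1
  x=-4.831: |R|=1.08453 >1
  x=-4.563: |R|=1.03301 >1
So |R|<1 on (-4.4000, 0).

left endpoint -4.4000.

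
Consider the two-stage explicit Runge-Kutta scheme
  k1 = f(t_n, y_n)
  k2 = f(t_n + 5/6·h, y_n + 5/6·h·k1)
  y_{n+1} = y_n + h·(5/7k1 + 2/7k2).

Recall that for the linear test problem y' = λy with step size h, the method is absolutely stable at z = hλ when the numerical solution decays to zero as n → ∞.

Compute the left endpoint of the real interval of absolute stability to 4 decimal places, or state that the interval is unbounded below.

Set f=λy, z=hλ:
  k1=λy_n ⇒ h·k1=z·y_n;  k2=λ(1+5/6z)y_n ⇒ h·k2=z(1+5/6z)y_n
  y_{n+1}/y_n = 1 + 5/7z + 2/7z(1+5/6z) = 1 + z + 5/21z²
  ⇒ R(z) = 1 + z + 5/21z².

Boundary: |R(x)|=1, x<0.
x=-1.13: |R|=0.1740
R=1: x+5/21x²=0 ⇒ x=−21/5=-4.2000; min R=1−1/(4·5/21)=-0.0500>−1
Confirm numerically:
  x=-4.056: |R|=0.86094 <1
  x=-3.590: |R|=0.47860 <1
  x=-2.626: |R|=0.01588 <1
  x=-2.241: |R|=0.04527 <1
  x=-4.743: |R|=1.61320 >1
  x=-4.583: |R|=1.41793 >1
  x=-4.420: |R|=1.23152 >1
Interval (-4.2000, 0).

left endpoint -4.2000.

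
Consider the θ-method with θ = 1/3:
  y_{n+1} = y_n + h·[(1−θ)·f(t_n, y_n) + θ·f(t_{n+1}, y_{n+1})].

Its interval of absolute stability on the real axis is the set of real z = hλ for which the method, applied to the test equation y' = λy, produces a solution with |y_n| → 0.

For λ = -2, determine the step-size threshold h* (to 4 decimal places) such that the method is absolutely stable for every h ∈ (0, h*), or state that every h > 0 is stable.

(-6.0000,0); λ=-2 ⇒ h* = (6)/2 = 3.0000.

With y'=λy (z=hλ):
  y_{n+1} = y_n + z·[2/3·y_n + 1/3·y_{n+1}] ⇒ (1 − 1/3z)y_{n+1} = (1 + 2/3z)y_n
  R(z) = (1 + 2/3z)/(1 − 1/3z).

Boundary: |R(x)|=1, x<0.
x=-0.55: |R|=0.5352
R=−1: 1+2/3x = −1+1/3x ⇒ -1/3x=2 ⇒ x=2/(-1/3)=-6.0000
Confirm numerically:
  x=-4.303: |R|=0.76763 <1
  x=-3.685: |R|=0.65370 <1
  x=-2.691: |R|=0.41856 <1
  x=-6.532: |R|=1.05581 >1
  x=-6.025: |R|=1.00277 >1
Stable set (-6.0000, 0).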